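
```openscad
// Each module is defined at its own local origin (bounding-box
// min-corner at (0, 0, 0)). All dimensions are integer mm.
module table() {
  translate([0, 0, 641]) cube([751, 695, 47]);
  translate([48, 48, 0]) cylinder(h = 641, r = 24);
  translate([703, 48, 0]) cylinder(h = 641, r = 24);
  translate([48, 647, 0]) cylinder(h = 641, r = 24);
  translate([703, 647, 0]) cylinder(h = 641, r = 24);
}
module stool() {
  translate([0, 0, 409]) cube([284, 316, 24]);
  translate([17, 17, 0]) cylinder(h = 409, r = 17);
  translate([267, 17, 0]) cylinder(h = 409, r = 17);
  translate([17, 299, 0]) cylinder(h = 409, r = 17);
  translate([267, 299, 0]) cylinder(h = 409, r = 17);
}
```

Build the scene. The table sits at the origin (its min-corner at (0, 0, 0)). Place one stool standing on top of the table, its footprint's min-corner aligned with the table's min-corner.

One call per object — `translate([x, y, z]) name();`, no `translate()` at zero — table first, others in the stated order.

table();
translate([0, 0, 688]) stool();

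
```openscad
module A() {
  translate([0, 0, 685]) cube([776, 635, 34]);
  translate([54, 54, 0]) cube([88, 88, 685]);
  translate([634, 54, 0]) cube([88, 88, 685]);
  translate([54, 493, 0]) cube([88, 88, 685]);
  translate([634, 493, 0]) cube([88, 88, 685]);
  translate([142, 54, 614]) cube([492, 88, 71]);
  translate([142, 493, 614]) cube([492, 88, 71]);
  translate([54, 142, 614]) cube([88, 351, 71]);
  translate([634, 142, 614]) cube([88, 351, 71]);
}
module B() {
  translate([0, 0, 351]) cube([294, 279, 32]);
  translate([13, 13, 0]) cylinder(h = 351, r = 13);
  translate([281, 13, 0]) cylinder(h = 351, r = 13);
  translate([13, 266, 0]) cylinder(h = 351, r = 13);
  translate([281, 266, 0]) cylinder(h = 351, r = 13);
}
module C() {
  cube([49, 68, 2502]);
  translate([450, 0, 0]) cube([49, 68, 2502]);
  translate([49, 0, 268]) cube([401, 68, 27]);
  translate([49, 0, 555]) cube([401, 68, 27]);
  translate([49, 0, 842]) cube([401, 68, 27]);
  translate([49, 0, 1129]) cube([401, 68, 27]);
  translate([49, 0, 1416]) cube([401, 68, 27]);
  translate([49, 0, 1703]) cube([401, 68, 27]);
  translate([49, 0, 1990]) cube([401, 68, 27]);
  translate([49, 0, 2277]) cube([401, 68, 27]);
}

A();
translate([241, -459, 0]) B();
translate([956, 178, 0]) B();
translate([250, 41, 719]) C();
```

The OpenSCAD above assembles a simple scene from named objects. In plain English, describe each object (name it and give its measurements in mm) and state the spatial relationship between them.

A is a table with a 776×635 mm rectangular top, 34 mm thick, top surface at z = 719 mm, supported by four 88×88 mm square legs, each inset 54 mm from the nearest pair of top edges, running from the floor. Four apron rails, 88 mm thick and 71 mm tall, run between adjacent legs with their top edges flush with the underside of the top and their outer faces flush with the legs' outer faces.

B is a four-legged stool. The seat is 294×279 mm, 32 mm thick, top at z = 383 mm. It stands on four round legs, each 26 mm in diameter, from z = 0 to the seat underside, each leg's axis is inset half a diameter from the nearest pair of seat edges (so the leg's bounding box is flush with the corner).

C is a straight ladder. Two 49×68 mm vertical rails, 2502 mm tall, stand 499 mm apart (outside-to-outside) with their front faces coplanar on the −y side. 8 rungs, each 68 mm deep and 27 mm tall, span between the inner faces of the rails, front faces flush with the rails. The lowest rung's underside is at z = 268 mm and rungs are spaced 287 mm apart (underside to underside).

Two stools sit around the table at the −y, +x sides. The ladder is on top of the table.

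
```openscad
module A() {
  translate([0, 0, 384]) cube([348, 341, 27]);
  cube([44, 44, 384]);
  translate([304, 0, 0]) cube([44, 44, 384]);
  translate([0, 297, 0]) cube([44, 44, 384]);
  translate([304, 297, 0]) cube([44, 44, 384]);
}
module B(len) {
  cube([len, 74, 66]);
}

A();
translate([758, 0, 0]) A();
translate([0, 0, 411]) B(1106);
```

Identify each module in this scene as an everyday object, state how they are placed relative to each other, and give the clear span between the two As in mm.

Second stool starts at x = 758; first ends at x = 348; clear span = 758 − 348 = 410 mm.

A is a stool. B is a beam. A beam spans the tops of two stools. The clear span between the two stools is 410 mm.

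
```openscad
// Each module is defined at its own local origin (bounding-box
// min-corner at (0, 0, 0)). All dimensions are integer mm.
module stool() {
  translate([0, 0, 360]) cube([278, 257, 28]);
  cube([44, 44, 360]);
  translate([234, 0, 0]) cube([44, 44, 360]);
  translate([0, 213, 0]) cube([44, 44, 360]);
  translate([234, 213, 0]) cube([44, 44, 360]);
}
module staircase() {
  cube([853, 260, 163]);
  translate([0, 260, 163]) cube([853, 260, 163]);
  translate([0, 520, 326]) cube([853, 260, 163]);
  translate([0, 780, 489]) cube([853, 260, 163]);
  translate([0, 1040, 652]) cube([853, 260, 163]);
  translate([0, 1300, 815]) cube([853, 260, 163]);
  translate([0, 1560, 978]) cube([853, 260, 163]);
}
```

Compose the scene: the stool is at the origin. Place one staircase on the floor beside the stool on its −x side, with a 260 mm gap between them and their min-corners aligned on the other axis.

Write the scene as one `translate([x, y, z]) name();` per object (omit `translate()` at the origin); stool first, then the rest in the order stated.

stool();
translate([-1113, 0, 0]) staircase();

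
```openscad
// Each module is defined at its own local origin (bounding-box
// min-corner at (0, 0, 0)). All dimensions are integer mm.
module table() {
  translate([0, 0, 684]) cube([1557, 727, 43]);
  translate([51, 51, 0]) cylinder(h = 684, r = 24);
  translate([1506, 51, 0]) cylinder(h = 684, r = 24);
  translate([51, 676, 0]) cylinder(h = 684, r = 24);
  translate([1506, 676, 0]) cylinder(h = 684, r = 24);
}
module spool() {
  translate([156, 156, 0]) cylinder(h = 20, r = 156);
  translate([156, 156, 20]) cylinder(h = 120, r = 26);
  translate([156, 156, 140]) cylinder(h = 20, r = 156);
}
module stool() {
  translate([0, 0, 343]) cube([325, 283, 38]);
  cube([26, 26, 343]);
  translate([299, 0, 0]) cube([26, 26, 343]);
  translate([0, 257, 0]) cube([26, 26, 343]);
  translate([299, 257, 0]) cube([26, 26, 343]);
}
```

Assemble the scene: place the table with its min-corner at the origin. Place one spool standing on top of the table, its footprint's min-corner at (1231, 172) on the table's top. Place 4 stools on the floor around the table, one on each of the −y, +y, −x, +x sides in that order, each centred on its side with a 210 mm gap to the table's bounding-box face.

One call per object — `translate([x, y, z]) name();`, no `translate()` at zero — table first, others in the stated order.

table();
translate([1231, 172, 727]) spool();
translate([616, -493, 0]) stool();
translate([616, 937, 0]) stool();
translate([-535, 222, 0]) stool();
translate([1767, 222, 0]) stool();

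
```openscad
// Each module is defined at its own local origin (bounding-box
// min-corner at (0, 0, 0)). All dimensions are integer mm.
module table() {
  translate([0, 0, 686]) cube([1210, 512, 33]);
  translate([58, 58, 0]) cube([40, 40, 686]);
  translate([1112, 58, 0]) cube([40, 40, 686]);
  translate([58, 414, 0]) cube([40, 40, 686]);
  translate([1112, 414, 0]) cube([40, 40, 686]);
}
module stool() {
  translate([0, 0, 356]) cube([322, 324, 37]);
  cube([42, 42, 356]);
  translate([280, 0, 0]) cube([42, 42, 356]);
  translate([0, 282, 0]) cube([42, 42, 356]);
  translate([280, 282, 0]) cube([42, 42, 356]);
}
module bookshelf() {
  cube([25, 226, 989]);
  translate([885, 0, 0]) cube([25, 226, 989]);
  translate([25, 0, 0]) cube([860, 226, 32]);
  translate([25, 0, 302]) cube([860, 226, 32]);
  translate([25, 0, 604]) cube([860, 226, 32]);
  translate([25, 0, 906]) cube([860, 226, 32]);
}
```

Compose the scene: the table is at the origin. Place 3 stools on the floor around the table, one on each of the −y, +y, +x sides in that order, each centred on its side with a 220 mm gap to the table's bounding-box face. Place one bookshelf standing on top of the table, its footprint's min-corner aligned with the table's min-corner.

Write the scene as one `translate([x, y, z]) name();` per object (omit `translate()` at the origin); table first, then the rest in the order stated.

table();
translate([444, -544, 0]) stool();
translate([444, 732, 0]) stool();
translate([1430, 94, 0]) stool();
translate([0, 0, 719]) bookshelf();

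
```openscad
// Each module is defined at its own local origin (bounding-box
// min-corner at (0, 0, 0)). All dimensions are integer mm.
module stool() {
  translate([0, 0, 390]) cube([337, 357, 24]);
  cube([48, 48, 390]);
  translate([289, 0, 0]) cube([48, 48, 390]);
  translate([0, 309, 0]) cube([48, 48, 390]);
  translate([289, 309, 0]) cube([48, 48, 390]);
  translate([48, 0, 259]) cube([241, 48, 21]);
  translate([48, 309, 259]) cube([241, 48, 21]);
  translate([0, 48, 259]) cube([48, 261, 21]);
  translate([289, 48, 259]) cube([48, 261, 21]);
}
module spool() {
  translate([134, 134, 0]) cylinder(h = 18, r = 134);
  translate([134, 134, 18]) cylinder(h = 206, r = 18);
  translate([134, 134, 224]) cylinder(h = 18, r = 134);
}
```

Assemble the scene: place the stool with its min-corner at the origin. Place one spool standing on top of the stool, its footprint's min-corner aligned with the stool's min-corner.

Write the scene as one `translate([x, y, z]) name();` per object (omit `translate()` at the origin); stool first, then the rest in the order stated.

stool();
translate([0, 0, 414]) spool();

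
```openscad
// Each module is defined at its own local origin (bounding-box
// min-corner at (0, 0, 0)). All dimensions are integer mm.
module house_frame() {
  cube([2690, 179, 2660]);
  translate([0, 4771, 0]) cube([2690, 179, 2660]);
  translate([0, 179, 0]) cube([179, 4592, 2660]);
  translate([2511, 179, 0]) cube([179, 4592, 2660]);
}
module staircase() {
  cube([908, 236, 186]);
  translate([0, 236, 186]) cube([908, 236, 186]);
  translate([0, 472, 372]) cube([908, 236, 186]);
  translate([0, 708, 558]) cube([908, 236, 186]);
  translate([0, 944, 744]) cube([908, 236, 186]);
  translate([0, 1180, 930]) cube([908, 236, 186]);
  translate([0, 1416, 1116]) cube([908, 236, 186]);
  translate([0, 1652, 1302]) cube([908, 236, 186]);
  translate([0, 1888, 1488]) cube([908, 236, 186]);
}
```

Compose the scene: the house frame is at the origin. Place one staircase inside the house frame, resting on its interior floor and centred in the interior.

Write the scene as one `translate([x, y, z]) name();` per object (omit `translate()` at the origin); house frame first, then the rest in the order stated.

house_frame();
translate([891, 1413, 0]) staircase();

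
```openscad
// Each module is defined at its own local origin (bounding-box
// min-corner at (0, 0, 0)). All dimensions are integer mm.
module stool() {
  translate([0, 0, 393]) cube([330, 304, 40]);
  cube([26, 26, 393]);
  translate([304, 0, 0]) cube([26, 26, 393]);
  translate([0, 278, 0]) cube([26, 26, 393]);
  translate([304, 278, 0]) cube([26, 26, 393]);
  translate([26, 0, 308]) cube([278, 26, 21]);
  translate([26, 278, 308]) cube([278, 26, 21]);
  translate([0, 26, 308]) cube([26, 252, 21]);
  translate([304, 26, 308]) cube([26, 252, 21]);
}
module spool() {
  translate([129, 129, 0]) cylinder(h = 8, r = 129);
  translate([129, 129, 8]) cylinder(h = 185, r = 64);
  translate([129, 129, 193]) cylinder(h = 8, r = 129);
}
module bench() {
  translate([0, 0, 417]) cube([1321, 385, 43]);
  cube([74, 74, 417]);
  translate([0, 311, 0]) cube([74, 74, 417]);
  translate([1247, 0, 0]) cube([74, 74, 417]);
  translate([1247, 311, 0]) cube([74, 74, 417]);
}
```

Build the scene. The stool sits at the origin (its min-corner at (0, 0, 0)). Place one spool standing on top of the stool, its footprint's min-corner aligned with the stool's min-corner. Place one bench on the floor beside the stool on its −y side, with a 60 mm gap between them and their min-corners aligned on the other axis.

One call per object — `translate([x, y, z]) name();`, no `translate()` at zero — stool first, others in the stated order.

stool();
translate([0, 0, 433]) spool();
translate([0, -445, 0]) bench();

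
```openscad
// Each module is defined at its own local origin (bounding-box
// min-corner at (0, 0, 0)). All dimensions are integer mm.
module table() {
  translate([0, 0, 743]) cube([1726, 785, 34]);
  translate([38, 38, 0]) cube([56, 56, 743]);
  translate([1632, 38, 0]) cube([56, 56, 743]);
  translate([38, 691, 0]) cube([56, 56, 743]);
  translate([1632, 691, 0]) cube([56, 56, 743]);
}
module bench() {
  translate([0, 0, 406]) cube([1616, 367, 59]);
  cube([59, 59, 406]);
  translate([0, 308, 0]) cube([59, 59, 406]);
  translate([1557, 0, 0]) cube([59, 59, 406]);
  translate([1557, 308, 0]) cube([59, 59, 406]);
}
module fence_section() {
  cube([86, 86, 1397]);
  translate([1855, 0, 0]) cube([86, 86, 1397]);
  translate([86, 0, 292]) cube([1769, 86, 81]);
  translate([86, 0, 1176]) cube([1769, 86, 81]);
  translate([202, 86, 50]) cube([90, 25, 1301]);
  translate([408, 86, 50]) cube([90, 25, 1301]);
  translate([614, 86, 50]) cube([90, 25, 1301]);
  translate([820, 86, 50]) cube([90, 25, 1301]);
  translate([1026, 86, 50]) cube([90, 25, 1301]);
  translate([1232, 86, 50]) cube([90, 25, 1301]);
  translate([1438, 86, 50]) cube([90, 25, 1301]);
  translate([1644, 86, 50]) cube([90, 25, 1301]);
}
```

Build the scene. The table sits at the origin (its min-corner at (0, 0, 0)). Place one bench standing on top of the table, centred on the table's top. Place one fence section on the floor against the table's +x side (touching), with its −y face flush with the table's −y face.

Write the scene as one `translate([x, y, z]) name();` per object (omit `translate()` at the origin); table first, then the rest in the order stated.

table();
translate([55, 209, 777]) bench();
translate([1726, 0, 0]) fence_section();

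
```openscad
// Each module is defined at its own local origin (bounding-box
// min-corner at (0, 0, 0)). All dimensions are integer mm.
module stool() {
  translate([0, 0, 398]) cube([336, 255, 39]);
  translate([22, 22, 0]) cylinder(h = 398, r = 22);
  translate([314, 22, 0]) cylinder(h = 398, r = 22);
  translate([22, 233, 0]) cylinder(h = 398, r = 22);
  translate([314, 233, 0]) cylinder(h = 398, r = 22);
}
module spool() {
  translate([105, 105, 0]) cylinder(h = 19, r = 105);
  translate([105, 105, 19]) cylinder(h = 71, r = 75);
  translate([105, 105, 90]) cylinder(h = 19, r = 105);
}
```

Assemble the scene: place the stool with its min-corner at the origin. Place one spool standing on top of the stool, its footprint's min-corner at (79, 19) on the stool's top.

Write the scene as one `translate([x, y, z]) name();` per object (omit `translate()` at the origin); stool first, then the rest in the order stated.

stool();
translate([79, 19, 437]) spool();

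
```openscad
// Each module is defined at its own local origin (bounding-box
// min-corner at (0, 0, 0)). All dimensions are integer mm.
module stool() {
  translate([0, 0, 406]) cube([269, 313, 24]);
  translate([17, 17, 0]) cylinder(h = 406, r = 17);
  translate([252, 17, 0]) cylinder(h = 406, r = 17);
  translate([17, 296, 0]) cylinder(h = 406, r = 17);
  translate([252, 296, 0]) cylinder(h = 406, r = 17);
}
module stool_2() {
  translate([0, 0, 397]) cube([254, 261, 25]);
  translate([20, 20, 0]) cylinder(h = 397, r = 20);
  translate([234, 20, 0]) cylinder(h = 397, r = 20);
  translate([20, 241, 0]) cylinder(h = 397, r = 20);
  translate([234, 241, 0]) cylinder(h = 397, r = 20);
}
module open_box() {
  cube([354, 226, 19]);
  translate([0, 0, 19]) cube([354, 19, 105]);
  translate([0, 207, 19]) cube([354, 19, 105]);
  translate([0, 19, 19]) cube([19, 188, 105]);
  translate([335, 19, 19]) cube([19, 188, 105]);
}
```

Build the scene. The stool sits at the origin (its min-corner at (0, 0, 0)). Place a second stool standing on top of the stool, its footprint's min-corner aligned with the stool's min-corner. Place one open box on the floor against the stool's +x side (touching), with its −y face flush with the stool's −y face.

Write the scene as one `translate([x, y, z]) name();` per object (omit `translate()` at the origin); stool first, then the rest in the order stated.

stool();
translate([0, 0, 430]) stool_2();
translate([269, 0, 0]) open_box();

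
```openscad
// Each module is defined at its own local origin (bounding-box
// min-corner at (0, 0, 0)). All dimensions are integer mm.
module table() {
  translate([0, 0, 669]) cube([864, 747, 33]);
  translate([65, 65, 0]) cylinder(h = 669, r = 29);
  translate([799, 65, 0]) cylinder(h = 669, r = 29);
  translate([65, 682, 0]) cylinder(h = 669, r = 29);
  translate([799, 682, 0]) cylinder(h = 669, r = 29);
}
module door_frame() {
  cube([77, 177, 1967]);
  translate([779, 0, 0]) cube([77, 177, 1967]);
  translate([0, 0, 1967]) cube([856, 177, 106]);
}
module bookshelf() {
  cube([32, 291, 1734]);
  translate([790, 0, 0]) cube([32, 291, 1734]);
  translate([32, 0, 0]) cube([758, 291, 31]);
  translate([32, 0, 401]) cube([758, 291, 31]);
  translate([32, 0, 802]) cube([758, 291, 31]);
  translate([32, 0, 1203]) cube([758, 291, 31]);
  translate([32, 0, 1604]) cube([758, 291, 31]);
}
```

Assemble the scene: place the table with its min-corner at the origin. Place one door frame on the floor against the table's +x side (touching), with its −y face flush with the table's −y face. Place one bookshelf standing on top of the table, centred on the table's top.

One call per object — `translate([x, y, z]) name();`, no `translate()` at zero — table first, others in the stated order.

table();
translate([864, 0, 0]) door_frame();
translate([21, 228, 702]) bookshelf();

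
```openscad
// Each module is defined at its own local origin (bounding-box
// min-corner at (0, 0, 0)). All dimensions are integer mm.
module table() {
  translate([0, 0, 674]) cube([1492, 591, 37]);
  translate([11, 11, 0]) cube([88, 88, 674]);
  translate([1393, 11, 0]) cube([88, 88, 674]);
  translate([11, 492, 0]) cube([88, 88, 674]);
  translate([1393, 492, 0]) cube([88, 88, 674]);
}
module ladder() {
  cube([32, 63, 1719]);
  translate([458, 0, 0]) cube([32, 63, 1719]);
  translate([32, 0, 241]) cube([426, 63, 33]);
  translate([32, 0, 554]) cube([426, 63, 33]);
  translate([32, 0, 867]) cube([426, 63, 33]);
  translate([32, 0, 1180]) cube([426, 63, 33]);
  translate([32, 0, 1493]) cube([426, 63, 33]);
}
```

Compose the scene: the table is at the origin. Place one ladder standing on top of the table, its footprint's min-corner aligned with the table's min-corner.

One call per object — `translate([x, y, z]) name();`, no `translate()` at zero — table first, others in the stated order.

table();
translate([0, 0, 711]) ladder();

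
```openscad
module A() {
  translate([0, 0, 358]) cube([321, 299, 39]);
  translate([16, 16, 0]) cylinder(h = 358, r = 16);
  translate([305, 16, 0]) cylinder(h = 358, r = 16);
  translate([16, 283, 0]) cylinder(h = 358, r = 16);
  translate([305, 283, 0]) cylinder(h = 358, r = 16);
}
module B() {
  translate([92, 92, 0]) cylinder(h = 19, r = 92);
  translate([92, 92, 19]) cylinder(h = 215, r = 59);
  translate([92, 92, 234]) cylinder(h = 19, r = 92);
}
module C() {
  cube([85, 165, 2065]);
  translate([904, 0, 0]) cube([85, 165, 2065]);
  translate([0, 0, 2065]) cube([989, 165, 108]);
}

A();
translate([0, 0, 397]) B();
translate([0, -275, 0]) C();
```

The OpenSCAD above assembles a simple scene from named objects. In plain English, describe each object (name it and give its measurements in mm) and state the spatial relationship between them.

A is a four-legged stool. The seat is a 321×299×39 mm slab whose top surface is at z = 397 mm; four round legs, each 32 mm in diameter, run from the floor (z = 0) to the underside of the seat, each leg's axis is inset half a diameter from the nearest pair of seat edges (so the leg's bounding box is flush with the corner).

B is a spool: two coaxial disc flanges of radius 92 mm and thickness 19 mm, joined by a core cylinder of radius 59 mm and height 215 mm. The lower flange rests on z = 0 and the three cylinders share a vertical axis.

C is a door frame. The clear opening is 819 mm wide and 2065 mm high. Two 85 mm wide jambs, 165 mm deep, stand either side of the opening from the floor to the top of the opening. A 108 mm thick head sits across the top of both jambs, spanning the full outside width of the frame.

The spool is on top of the stool. The door frame is on the floor beside the stool on its −y side.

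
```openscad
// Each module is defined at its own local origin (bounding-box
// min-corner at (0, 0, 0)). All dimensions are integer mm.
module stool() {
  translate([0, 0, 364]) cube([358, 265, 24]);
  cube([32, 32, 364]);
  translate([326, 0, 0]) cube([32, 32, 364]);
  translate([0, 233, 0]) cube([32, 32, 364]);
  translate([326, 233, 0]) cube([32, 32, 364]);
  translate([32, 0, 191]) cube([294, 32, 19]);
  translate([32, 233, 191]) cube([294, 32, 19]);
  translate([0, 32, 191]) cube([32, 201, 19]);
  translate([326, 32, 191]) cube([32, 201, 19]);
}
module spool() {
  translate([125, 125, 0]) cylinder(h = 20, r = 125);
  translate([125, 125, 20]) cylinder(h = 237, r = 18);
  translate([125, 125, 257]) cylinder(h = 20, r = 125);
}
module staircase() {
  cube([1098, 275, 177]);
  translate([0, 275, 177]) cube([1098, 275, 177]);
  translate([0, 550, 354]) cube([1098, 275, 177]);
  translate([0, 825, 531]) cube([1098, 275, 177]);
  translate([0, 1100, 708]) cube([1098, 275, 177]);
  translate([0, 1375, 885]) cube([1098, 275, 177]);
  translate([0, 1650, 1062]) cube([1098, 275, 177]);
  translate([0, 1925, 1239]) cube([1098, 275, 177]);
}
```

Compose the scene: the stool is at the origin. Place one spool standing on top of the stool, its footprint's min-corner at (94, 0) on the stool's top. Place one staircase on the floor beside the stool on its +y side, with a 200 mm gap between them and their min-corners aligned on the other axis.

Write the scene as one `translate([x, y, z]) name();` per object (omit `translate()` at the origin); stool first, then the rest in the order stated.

stool();
translate([94, 0, 388]) spool();
translate([0, 465, 0]) staircase();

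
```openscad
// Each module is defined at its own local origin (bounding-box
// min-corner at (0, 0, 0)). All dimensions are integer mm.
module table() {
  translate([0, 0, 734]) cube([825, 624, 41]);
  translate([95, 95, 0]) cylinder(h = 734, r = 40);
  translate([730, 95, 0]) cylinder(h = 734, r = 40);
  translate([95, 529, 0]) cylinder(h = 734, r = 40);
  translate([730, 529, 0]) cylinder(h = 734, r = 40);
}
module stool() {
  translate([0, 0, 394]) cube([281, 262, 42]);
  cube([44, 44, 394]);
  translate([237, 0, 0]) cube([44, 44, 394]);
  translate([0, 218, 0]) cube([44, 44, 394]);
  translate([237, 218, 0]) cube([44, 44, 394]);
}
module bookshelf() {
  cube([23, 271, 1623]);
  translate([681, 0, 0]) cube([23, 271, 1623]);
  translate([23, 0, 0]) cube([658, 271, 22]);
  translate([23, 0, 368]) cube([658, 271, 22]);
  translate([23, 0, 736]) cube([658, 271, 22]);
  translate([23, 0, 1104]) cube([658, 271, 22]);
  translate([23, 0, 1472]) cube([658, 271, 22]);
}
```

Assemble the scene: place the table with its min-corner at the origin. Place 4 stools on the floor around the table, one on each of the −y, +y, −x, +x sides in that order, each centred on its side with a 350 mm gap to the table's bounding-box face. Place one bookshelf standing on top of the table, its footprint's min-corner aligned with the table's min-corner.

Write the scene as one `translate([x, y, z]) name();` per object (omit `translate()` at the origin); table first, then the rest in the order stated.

table();
translate([272, -612, 0]) stool();
translate([272, 974, 0]) stool();
translate([-631, 181, 0]) stool();
translate([1175, 181, 0]) stool();
translate([0, 0, 775]) bookshelf();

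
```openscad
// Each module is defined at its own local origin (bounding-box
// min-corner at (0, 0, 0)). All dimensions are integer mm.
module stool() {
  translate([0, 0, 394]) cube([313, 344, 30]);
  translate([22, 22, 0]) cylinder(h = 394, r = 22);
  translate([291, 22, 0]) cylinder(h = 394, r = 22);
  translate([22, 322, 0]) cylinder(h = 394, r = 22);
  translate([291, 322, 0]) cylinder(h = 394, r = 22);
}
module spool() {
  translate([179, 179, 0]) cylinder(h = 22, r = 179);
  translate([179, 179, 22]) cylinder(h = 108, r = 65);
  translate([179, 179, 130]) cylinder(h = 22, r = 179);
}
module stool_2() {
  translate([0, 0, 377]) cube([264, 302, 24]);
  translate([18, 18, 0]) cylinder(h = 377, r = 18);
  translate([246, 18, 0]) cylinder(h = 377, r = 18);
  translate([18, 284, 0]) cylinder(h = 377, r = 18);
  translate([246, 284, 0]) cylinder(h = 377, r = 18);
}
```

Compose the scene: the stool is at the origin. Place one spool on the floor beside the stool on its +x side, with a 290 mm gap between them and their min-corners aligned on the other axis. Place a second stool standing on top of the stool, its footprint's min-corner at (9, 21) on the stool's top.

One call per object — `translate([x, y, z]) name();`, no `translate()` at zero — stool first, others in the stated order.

stool();
translate([603, 0, 0]) spool();
translate([9, 21, 424]) stool_2();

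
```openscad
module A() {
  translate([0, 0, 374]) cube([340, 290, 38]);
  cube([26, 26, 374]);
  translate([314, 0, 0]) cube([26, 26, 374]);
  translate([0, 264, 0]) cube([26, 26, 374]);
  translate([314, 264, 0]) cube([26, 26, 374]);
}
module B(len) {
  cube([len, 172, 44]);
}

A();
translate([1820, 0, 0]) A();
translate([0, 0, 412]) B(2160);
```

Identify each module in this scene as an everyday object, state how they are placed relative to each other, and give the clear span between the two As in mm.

Second stool starts at x = 1820; first ends at x = 340; clear span = 1820 − 340 = 1480 mm.

A is a stool. B is a beam. A beam spans the tops of two stools. The clear span between the two stools is 1480 mm.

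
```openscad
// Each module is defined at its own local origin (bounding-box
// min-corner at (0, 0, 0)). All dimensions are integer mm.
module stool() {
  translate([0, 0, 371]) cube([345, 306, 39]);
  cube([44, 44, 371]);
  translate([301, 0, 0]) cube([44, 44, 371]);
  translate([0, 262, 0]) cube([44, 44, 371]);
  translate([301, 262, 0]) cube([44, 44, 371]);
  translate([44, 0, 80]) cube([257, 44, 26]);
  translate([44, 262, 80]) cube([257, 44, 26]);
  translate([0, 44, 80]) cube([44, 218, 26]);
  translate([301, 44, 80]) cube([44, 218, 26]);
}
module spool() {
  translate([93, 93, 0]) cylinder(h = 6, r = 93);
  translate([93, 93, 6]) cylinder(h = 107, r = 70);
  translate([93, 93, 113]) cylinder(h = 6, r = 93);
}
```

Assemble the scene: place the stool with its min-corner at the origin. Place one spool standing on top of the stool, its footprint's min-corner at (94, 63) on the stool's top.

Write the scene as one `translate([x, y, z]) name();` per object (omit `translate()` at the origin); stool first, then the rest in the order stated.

stool();
translate([94, 63, 410]) spool();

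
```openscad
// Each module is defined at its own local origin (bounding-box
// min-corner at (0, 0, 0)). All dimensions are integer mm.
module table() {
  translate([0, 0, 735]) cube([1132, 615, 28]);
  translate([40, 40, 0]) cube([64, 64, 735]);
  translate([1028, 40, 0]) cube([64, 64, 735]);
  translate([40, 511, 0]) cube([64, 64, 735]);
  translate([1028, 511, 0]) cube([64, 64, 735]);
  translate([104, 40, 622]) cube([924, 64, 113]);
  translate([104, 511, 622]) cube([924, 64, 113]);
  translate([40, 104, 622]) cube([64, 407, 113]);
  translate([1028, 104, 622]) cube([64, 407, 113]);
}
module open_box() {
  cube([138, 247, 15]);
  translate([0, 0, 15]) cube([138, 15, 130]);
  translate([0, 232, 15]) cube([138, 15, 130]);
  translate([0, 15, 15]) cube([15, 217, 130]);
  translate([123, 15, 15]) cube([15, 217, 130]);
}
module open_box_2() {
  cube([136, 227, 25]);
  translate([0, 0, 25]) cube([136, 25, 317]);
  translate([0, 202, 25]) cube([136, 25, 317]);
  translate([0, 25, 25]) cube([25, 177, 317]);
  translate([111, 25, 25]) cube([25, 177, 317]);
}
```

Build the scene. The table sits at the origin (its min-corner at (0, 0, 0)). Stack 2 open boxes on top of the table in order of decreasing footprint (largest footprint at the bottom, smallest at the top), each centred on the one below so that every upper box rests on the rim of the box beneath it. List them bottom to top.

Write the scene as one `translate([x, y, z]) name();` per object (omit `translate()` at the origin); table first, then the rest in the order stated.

table();
translate([497, 184, 763]) open_box();
translate([498, 194, 908]) open_box_2();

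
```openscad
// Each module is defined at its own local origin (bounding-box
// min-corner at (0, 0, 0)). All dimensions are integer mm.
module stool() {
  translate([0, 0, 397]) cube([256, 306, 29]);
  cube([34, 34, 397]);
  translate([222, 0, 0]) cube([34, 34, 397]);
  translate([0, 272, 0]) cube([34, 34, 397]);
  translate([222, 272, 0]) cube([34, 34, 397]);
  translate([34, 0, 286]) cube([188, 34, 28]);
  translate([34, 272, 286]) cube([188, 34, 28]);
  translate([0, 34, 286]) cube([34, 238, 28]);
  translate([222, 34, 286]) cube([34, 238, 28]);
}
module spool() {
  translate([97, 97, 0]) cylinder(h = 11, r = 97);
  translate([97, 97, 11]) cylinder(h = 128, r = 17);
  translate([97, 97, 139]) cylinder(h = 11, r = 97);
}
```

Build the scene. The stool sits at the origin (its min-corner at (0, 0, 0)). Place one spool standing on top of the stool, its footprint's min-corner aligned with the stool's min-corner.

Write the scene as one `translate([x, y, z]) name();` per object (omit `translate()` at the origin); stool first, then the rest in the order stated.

stool();
translate([0, 0, 426]) spool();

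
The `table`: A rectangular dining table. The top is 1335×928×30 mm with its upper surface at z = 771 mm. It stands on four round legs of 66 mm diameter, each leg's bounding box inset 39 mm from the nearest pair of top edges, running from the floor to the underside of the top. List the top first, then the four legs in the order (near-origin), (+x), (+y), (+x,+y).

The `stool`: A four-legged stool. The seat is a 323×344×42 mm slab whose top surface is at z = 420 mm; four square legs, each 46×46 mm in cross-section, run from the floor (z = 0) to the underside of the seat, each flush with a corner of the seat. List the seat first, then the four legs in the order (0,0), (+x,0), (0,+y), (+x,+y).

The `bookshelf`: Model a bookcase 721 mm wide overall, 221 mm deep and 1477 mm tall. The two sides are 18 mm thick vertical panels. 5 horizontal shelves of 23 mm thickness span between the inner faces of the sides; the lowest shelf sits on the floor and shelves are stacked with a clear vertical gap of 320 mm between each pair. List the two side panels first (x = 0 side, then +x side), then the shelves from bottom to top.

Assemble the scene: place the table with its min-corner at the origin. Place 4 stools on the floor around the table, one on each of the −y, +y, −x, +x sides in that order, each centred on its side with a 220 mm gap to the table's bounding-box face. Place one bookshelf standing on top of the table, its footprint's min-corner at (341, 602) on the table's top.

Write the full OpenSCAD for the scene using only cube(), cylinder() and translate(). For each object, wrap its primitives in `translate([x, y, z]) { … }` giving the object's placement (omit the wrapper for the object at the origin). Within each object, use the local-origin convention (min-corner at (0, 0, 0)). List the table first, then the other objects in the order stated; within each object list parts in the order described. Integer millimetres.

translate([0, 0, 741]) cube([1335, 928, 30]);
translate([72, 72, 0]) cylinder(h = 741, r = 33);
translate([1263, 72, 0]) cylinder(h = 741, r = 33);
translate([72, 856, 0]) cylinder(h = 741, r = 33);
translate([1263, 856, 0]) cylinder(h = 741, r = 33);
translate([506, -564, 0]) {
  translate([0, 0, 378]) cube([323, 344, 42]);
  cube([46, 46, 378]);
  translate([277, 0, 0]) cube([46, 46, 378]);
  translate([0, 298, 0]) cube([46, 46, 378]);
  translate([277, 298, 0]) cube([46, 46, 378]);
}
translate([506, 1148, 0]) {
  translate([0, 0, 378]) cube([323, 344, 42]);
  cube([46, 46, 378]);
  translate([277, 0, 0]) cube([46, 46, 378]);
  translate([0, 298, 0]) cube([46, 46, 378]);
  translate([277, 298, 0]) cube([46, 46, 378]);
}
translate([-543, 292, 0]) {
  translate([0, 0, 378]) cube([323, 344, 42]);
  cube([46, 46, 378]);
  translate([277, 0, 0]) cube([46, 46, 378]);
  translate([0, 298, 0]) cube([46, 46, 378]);
  translate([277, 298, 0]) cube([46, 46, 378]);
}
translate([1555, 292, 0]) {
  translate([0, 0, 378]) cube([323, 344, 42]);
  cube([46, 46, 378]);
  translate([277, 0, 0]) cube([46, 46, 378]);
  translate([0, 298, 0]) cube([46, 46, 378]);
  translate([277, 298, 0]) cube([46, 46, 378]);
}
translate([341, 602, 771]) {
  cube([18, 221, 1477]);
  translate([703, 0, 0]) cube([18, 221, 1477]);
  translate([18, 0, 0]) cube([685, 221, 23]);
  translate([18, 0, 343]) cube([685, 221, 23]);
  translate([18, 0, 686]) cube([685, 221, 23]);
  translate([18, 0, 1029]) cube([685, 221, 23]);
  translate([18, 0, 1372]) cube([685, 221, 23]);
}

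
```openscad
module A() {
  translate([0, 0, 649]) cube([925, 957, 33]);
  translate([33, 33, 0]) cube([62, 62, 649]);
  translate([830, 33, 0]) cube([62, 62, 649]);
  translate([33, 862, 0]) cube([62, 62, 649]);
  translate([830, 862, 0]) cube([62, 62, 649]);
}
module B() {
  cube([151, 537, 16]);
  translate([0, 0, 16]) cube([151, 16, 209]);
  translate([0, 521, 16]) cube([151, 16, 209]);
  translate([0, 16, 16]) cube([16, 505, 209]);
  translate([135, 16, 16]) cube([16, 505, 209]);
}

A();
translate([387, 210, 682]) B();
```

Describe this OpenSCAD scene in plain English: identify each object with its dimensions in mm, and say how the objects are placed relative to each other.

A is a table with a 925×957 mm rectangular top, 33 mm thick, top surface at z = 682 mm, supported by four 62×62 mm square legs, each inset 33 mm from the nearest pair of top edges, running from the floor.

B is an open-topped rectangular box: outside dimensions 151×537×225 mm, with a uniform wall and base thickness of 16 mm. The base is a full 151×537 slab on the floor; four walls sit on top of the base. The front and back walls (the −y and +y sides) span the full width; the two side walls fit between them.

The open box is on top of the table, centred.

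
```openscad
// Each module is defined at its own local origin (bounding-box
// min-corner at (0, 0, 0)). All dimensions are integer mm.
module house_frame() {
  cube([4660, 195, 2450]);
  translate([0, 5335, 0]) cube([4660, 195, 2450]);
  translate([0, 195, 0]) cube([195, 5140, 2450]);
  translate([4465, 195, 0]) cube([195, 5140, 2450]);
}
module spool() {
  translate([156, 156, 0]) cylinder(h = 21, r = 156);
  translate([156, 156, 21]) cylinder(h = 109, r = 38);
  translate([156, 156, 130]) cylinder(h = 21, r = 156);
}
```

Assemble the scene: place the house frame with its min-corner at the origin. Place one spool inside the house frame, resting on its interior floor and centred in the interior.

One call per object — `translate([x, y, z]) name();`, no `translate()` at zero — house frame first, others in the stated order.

house_frame();
translate([2174, 2609, 0]) spool();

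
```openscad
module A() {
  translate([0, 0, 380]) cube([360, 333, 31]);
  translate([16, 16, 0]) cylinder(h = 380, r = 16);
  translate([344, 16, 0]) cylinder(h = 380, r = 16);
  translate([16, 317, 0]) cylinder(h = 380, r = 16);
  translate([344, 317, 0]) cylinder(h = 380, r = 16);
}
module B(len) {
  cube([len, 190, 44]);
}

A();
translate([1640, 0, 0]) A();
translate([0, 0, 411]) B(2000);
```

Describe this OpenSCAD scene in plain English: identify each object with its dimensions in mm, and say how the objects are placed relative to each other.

A is a four-legged stool. The seat is a 360×333×31 mm slab whose top surface is at z = 411 mm; four round legs, each 32 mm in diameter, run from the floor (z = 0) to the underside of the seat, each leg's axis is inset half a diameter from the nearest pair of seat edges (so the leg's bounding box is flush with the corner).

B is a rectangular beam 2000 mm long (x), 190 mm deep (y), 44 mm thick (z).

The beam spans the tops of two stools placed 1280 mm apart, resting at z = 411 mm.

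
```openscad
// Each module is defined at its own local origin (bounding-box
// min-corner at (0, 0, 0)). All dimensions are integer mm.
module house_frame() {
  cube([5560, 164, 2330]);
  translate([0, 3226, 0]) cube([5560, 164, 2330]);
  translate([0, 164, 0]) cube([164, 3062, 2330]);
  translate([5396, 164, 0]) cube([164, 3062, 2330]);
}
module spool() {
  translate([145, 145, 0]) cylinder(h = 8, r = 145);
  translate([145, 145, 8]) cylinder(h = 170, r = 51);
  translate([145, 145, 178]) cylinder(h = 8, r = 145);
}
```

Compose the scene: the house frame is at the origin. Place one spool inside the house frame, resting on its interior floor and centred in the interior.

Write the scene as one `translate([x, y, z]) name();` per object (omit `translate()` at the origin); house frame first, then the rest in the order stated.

house_frame();
translate([2635, 1550, 0]) spool();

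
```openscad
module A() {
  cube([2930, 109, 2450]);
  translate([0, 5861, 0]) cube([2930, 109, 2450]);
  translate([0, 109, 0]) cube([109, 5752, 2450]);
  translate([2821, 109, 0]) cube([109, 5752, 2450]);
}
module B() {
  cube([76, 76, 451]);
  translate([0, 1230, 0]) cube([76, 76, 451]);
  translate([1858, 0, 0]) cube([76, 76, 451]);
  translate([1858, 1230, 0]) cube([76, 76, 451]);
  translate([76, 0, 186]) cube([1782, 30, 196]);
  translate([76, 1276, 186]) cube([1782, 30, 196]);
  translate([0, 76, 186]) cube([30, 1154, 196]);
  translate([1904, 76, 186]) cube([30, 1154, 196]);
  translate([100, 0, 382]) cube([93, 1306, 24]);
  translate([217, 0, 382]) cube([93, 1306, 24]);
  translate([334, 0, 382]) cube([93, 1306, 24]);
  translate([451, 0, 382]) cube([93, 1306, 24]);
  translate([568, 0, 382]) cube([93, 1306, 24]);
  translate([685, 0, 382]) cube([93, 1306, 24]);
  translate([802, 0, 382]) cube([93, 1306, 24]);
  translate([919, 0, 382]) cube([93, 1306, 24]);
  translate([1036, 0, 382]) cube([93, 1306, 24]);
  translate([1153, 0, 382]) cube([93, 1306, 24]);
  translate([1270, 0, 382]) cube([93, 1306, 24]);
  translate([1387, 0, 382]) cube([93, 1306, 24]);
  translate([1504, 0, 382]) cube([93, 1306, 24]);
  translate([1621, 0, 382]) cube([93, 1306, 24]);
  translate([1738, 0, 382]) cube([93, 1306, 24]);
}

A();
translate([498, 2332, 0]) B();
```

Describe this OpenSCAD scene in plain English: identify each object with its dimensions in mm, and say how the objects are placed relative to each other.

A is a box-shaped house frame (walls only): outside footprint 2930×5970 mm, wall height 2450 mm, wall thickness 109 mm. The two y-facing walls run the full x-width; the two x-facing walls fit between the inner faces of the y-facing walls.

B is a bed frame 1934 mm long (x) by 1306 mm wide (y). Four 76×76 mm corner posts, 451 mm tall, at the corners of the footprint. Four rails of 30 mm thickness and 196 mm height run between adjacent posts with their undersides at z = 186 mm, their outer faces flush with the outside of the frame (the two x-running rails run between the posts' inner faces; the two y-running rails run between the posts' inner faces). 15 slats, each 93 mm wide (x) and 24 mm thick, lie across the top of the two x-running rails, running the full 1306 mm width of the frame in y; the slats are evenly spaced along x between the inner faces of the end posts with equal gaps (rounded down to the nearest mm) at the −x end and between each pair — any rounding remainder accumulates at the +x end.

The bed frame sits inside the house frame, centred.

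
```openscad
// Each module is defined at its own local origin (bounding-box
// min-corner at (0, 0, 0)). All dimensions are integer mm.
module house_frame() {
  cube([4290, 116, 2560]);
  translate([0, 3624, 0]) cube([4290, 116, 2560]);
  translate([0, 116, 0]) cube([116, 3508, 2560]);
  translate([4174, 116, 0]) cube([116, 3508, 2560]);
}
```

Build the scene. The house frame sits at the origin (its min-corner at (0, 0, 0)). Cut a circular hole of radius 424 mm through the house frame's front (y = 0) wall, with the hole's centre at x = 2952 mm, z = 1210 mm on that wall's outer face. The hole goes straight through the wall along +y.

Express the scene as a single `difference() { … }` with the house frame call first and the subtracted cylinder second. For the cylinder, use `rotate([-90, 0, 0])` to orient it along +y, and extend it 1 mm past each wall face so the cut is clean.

difference() {
  house_frame();
  translate([2952, -1, 1210]) rotate([-90, 0, 0]) cylinder(h = 118, r = 424);
}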